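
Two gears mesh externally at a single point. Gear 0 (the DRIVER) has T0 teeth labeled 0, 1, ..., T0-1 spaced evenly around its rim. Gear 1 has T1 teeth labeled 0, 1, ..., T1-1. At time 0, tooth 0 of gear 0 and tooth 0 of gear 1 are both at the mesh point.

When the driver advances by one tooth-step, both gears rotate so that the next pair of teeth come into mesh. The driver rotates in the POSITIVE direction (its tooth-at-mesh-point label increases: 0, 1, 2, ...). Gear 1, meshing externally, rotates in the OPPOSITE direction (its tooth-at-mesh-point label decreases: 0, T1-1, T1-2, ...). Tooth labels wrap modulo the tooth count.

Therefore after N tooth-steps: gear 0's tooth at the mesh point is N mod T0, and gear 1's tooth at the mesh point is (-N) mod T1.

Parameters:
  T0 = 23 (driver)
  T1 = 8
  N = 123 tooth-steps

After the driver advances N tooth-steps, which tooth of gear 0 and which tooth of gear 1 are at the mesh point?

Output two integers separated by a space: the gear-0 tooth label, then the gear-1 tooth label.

Answer: 8 5

Derivation:
Gear 0 (driver, T0=23): tooth at mesh = N mod T0
  123 = 5 * 23 + 8, so 123 mod 23 = 8
  gear 0 tooth = 8
Gear 1 (driven, T1=8): tooth at mesh = (-N) mod T1
  123 = 15 * 8 + 3, so 123 mod 8 = 3
  (-123) mod 8 = (-3) mod 8 = 8 - 3 = 5
Mesh after 123 steps: gear-0 tooth 8 meets gear-1 tooth 5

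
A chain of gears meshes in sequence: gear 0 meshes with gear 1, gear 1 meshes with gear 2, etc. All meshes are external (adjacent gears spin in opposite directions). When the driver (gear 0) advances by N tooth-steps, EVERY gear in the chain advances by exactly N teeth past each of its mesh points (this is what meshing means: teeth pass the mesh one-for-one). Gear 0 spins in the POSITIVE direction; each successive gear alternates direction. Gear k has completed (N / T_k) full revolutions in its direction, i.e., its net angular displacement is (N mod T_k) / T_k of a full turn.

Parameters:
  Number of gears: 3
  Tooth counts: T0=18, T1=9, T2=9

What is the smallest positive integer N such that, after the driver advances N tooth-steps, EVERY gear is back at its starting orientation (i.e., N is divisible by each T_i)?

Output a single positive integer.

Answer: 18

Derivation:
Gear k returns to start when N is a multiple of T_k.
All gears at start simultaneously when N is a common multiple of [18, 9, 9]; the smallest such N is lcm(18, 9, 9).
Start: lcm = T0 = 18
Fold in T1=9: gcd(18, 9) = 9; lcm(18, 9) = 18 * 9 / 9 = 162 / 9 = 18
Fold in T2=9: gcd(18, 9) = 9; lcm(18, 9) = 18 * 9 / 9 = 162 / 9 = 18
Full cycle length = 18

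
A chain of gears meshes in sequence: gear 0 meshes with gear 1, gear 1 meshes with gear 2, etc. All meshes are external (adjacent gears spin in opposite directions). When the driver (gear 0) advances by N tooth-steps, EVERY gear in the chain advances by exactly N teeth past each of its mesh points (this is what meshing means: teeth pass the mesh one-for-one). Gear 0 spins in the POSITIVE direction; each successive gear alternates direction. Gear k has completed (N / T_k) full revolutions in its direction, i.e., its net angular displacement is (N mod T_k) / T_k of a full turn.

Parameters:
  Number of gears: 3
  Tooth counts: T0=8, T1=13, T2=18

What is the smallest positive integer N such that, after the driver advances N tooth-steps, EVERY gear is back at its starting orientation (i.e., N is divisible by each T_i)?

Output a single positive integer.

Answer: 936

Derivation:
Gear k returns to start when N is a multiple of T_k.
All gears at start simultaneously when N is a common multiple of [8, 13, 18]; the smallest such N is lcm(8, 13, 18).
Start: lcm = T0 = 8
Fold in T1=13: gcd(8, 13) = 1; lcm(8, 13) = 8 * 13 / 1 = 104 / 1 = 104
Fold in T2=18: gcd(104, 18) = 2; lcm(104, 18) = 104 * 18 / 2 = 1872 / 2 = 936
Full cycle length = 936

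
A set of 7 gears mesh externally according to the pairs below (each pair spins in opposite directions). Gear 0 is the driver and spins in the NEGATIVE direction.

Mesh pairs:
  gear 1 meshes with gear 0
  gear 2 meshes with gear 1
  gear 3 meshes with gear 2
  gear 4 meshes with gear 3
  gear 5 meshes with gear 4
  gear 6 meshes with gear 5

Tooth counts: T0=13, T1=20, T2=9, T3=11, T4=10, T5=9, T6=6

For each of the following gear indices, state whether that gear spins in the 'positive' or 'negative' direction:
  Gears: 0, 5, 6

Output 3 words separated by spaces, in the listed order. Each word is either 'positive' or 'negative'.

Answer: negative positive negative

Derivation:
Gear 0 (driver): negative (depth 0)
  gear 1: meshes with gear 0 -> depth 1 -> positive (opposite of gear 0)
  gear 2: meshes with gear 1 -> depth 2 -> negative (opposite of gear 1)
  gear 3: meshes with gear 2 -> depth 3 -> positive (opposite of gear 2)
  gear 4: meshes with gear 3 -> depth 4 -> negative (opposite of gear 3)
  gear 5: meshes with gear 4 -> depth 5 -> positive (opposite of gear 4)
  gear 6: meshes with gear 5 -> depth 6 -> negative (opposite of gear 5)
Queried indices 0, 5, 6 -> negative, positive, negative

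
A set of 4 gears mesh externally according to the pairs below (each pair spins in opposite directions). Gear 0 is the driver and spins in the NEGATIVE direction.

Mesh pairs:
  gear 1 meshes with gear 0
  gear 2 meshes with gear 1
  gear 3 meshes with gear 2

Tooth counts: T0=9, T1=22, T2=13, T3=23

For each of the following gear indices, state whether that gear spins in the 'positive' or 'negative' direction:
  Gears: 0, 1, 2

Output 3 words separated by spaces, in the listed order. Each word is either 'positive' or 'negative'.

Gear 0 (driver): negative (depth 0)
  gear 1: meshes with gear 0 -> depth 1 -> positive (opposite of gear 0)
  gear 2: meshes with gear 1 -> depth 2 -> negative (opposite of gear 1)
  gear 3: meshes with gear 2 -> depth 3 -> positive (opposite of gear 2)
Queried indices 0, 1, 2 -> negative, positive, negative

Answer: negative positive negative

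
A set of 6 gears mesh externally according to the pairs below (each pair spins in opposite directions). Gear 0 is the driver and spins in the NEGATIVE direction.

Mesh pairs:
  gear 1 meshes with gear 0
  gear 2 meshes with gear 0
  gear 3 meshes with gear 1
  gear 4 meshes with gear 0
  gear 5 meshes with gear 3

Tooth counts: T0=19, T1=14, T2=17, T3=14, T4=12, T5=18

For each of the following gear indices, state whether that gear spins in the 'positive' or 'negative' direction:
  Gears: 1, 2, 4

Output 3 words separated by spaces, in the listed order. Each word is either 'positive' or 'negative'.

Gear 0 (driver): negative (depth 0)
  gear 1: meshes with gear 0 -> depth 1 -> positive (opposite of gear 0)
  gear 2: meshes with gear 0 -> depth 1 -> positive (opposite of gear 0)
  gear 3: meshes with gear 1 -> depth 2 -> negative (opposite of gear 1)
  gear 4: meshes with gear 0 -> depth 1 -> positive (opposite of gear 0)
  gear 5: meshes with gear 3 -> depth 3 -> positive (opposite of gear 3)
Queried indices 1, 2, 4 -> positive, positive, positive

Answer: positive positive positive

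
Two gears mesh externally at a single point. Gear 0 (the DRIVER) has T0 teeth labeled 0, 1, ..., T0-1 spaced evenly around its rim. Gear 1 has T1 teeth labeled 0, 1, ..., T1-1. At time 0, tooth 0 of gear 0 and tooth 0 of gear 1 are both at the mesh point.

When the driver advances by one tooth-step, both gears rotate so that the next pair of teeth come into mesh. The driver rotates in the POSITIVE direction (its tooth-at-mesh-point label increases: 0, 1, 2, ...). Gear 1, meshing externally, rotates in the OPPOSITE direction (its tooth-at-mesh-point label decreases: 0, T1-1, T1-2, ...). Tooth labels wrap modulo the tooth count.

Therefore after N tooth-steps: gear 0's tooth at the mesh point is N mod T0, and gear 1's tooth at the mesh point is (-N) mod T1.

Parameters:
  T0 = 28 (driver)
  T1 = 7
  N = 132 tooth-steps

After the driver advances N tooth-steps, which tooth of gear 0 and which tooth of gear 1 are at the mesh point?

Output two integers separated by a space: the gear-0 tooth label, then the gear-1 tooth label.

Answer: 20 1

Derivation:
Gear 0 (driver, T0=28): tooth at mesh = N mod T0
  132 = 4 * 28 + 20, so 132 mod 28 = 20
  gear 0 tooth = 20
Gear 1 (driven, T1=7): tooth at mesh = (-N) mod T1
  132 = 18 * 7 + 6, so 132 mod 7 = 6
  (-132) mod 7 = (-6) mod 7 = 7 - 6 = 1
Mesh after 132 steps: gear-0 tooth 20 meets gear-1 tooth 1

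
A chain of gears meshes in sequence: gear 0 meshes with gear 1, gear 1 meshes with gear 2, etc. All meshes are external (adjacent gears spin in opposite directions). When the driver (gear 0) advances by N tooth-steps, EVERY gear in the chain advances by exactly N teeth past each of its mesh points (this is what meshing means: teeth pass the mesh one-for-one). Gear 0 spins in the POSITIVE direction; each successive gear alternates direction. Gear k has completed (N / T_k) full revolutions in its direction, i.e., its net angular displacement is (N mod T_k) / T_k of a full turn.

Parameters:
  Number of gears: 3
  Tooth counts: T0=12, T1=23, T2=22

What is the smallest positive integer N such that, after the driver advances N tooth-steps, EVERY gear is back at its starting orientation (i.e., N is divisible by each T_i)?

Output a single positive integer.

Answer: 3036

Derivation:
Gear k returns to start when N is a multiple of T_k.
All gears at start simultaneously when N is a common multiple of [12, 23, 22]; the smallest such N is lcm(12, 23, 22).
Start: lcm = T0 = 12
Fold in T1=23: gcd(12, 23) = 1; lcm(12, 23) = 12 * 23 / 1 = 276 / 1 = 276
Fold in T2=22: gcd(276, 22) = 2; lcm(276, 22) = 276 * 22 / 2 = 6072 / 2 = 3036
Full cycle length = 3036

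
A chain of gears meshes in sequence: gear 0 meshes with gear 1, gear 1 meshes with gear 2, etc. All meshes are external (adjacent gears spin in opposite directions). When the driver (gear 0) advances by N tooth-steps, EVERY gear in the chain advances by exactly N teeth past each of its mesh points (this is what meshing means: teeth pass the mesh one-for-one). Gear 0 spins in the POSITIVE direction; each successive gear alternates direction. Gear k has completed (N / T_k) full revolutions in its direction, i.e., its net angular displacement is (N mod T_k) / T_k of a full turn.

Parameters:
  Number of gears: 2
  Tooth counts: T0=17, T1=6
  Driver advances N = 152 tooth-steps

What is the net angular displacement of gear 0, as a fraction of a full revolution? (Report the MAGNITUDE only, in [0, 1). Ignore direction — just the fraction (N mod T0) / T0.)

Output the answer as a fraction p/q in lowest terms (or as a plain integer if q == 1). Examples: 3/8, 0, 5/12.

Answer: 16/17

Derivation:
Chain of 2 gears, tooth counts: [17, 6]
  gear 0: T0=17, direction=positive, advance = 152 mod 17 = 16 teeth = 16/17 turn
  gear 1: T1=6, direction=negative, advance = 152 mod 6 = 2 teeth = 2/6 turn
Gear 0: 152 mod 17 = 16
Fraction = 16 / 17 = 16/17 (gcd(16,17)=1) = 16/17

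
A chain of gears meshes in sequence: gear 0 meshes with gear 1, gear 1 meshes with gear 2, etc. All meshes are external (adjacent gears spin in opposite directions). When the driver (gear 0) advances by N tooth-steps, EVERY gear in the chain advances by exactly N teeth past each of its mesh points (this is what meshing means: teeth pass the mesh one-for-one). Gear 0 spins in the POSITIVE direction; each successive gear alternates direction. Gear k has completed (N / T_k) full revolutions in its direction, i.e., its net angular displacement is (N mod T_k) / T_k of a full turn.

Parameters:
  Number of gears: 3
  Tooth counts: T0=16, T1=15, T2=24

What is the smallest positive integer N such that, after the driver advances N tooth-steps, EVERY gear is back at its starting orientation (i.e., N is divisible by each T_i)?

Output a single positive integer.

Answer: 240

Derivation:
Gear k returns to start when N is a multiple of T_k.
All gears at start simultaneously when N is a common multiple of [16, 15, 24]; the smallest such N is lcm(16, 15, 24).
Start: lcm = T0 = 16
Fold in T1=15: gcd(16, 15) = 1; lcm(16, 15) = 16 * 15 / 1 = 240 / 1 = 240
Fold in T2=24: gcd(240, 24) = 24; lcm(240, 24) = 240 * 24 / 24 = 5760 / 24 = 240
Full cycle length = 240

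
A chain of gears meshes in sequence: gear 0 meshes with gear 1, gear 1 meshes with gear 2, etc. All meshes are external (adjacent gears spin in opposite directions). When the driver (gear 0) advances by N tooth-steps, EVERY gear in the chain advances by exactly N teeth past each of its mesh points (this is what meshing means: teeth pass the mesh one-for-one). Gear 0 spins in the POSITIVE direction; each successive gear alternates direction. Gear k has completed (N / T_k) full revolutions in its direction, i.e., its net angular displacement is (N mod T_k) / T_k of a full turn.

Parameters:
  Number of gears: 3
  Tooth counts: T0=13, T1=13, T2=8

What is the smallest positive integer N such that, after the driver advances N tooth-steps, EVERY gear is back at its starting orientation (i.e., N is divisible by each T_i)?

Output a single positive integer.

Answer: 104

Derivation:
Gear k returns to start when N is a multiple of T_k.
All gears at start simultaneously when N is a common multiple of [13, 13, 8]; the smallest such N is lcm(13, 13, 8).
Start: lcm = T0 = 13
Fold in T1=13: gcd(13, 13) = 13; lcm(13, 13) = 13 * 13 / 13 = 169 / 13 = 13
Fold in T2=8: gcd(13, 8) = 1; lcm(13, 8) = 13 * 8 / 1 = 104 / 1 = 104
Full cycle length = 104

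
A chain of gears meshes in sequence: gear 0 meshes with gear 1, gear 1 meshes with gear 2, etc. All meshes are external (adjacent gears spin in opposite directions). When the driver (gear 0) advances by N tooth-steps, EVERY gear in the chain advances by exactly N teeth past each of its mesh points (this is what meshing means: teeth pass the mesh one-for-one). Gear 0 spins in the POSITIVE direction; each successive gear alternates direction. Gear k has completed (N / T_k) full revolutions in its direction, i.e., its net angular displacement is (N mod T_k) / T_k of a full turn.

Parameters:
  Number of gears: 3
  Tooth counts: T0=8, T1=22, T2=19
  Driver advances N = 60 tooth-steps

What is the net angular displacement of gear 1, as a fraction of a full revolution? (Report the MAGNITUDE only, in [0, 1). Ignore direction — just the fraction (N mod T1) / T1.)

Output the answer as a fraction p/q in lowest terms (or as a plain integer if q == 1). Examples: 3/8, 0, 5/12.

Chain of 3 gears, tooth counts: [8, 22, 19]
  gear 0: T0=8, direction=positive, advance = 60 mod 8 = 4 teeth = 4/8 turn
  gear 1: T1=22, direction=negative, advance = 60 mod 22 = 16 teeth = 16/22 turn
  gear 2: T2=19, direction=positive, advance = 60 mod 19 = 3 teeth = 3/19 turn
Gear 1: 60 mod 22 = 16
Fraction = 16 / 22 = 8/11 (gcd(16,22)=2) = 8/11

Answer: 8/11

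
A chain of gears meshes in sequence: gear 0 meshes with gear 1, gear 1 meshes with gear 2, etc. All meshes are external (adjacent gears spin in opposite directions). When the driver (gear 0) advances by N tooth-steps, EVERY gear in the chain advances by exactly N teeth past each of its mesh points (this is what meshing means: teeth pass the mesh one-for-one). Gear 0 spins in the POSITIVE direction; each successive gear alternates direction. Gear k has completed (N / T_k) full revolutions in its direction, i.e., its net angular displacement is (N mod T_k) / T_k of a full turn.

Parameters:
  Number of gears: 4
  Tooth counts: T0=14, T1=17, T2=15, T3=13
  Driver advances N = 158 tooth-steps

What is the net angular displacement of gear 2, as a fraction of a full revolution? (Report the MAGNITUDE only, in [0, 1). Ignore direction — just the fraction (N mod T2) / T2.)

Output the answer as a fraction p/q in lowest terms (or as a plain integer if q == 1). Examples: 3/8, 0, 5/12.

Answer: 8/15

Derivation:
Chain of 4 gears, tooth counts: [14, 17, 15, 13]
  gear 0: T0=14, direction=positive, advance = 158 mod 14 = 4 teeth = 4/14 turn
  gear 1: T1=17, direction=negative, advance = 158 mod 17 = 5 teeth = 5/17 turn
  gear 2: T2=15, direction=positive, advance = 158 mod 15 = 8 teeth = 8/15 turn
  gear 3: T3=13, direction=negative, advance = 158 mod 13 = 2 teeth = 2/13 turn
Gear 2: 158 mod 15 = 8
Fraction = 8 / 15 = 8/15 (gcd(8,15)=1) = 8/15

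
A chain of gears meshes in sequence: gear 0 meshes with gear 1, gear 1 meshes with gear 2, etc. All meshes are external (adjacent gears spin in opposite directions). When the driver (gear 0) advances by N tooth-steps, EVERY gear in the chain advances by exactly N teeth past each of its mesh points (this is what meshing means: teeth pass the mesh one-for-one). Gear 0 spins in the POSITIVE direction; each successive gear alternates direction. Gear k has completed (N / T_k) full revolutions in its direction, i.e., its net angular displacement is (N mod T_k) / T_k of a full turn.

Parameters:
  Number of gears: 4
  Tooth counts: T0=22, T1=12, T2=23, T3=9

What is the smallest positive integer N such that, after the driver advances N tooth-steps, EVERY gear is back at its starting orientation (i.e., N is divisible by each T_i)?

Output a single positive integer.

Answer: 9108

Derivation:
Gear k returns to start when N is a multiple of T_k.
All gears at start simultaneously when N is a common multiple of [22, 12, 23, 9]; the smallest such N is lcm(22, 12, 23, 9).
Start: lcm = T0 = 22
Fold in T1=12: gcd(22, 12) = 2; lcm(22, 12) = 22 * 12 / 2 = 264 / 2 = 132
Fold in T2=23: gcd(132, 23) = 1; lcm(132, 23) = 132 * 23 / 1 = 3036 / 1 = 3036
Fold in T3=9: gcd(3036, 9) = 3; lcm(3036, 9) = 3036 * 9 / 3 = 27324 / 3 = 9108
Full cycle length = 9108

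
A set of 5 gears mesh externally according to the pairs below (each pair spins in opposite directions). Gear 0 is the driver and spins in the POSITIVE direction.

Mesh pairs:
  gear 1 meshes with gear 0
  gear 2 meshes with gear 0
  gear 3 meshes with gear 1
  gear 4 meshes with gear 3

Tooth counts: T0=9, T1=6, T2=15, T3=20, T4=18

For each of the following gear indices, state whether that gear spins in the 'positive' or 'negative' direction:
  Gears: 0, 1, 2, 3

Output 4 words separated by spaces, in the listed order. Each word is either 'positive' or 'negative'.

Gear 0 (driver): positive (depth 0)
  gear 1: meshes with gear 0 -> depth 1 -> negative (opposite of gear 0)
  gear 2: meshes with gear 0 -> depth 1 -> negative (opposite of gear 0)
  gear 3: meshes with gear 1 -> depth 2 -> positive (opposite of gear 1)
  gear 4: meshes with gear 3 -> depth 3 -> negative (opposite of gear 3)
Queried indices 0, 1, 2, 3 -> positive, negative, negative, positive

Answer: positive negative negative positive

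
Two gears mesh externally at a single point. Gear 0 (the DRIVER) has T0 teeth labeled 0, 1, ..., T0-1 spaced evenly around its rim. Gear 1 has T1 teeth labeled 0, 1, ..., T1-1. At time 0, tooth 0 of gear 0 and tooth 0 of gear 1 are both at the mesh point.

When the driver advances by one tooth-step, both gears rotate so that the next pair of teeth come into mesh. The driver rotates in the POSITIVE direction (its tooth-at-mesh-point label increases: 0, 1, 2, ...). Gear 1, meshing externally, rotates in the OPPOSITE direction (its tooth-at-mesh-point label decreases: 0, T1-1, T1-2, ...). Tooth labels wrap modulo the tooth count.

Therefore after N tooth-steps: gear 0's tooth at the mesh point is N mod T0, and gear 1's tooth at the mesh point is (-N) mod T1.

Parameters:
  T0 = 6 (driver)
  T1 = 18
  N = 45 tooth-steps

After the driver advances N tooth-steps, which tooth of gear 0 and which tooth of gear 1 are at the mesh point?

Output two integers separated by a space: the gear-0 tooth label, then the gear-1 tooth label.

Answer: 3 9

Derivation:
Gear 0 (driver, T0=6): tooth at mesh = N mod T0
  45 = 7 * 6 + 3, so 45 mod 6 = 3
  gear 0 tooth = 3
Gear 1 (driven, T1=18): tooth at mesh = (-N) mod T1
  45 = 2 * 18 + 9, so 45 mod 18 = 9
  (-45) mod 18 = (-9) mod 18 = 18 - 9 = 9
Mesh after 45 steps: gear-0 tooth 3 meets gear-1 tooth 9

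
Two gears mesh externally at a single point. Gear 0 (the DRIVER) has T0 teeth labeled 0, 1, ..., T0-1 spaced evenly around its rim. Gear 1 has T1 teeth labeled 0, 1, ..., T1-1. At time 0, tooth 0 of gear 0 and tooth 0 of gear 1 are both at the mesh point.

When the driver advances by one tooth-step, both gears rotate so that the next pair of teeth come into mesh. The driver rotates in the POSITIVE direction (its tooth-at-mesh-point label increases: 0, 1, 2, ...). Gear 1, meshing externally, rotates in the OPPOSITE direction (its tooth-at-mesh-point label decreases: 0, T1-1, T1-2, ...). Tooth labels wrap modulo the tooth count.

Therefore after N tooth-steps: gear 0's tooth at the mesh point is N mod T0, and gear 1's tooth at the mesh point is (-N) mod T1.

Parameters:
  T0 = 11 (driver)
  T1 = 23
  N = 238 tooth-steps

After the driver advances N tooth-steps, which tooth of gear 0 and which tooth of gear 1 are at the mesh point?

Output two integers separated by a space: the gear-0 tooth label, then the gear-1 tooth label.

Gear 0 (driver, T0=11): tooth at mesh = N mod T0
  238 = 21 * 11 + 7, so 238 mod 11 = 7
  gear 0 tooth = 7
Gear 1 (driven, T1=23): tooth at mesh = (-N) mod T1
  238 = 10 * 23 + 8, so 238 mod 23 = 8
  (-238) mod 23 = (-8) mod 23 = 23 - 8 = 15
Mesh after 238 steps: gear-0 tooth 7 meets gear-1 tooth 15

Answer: 7 15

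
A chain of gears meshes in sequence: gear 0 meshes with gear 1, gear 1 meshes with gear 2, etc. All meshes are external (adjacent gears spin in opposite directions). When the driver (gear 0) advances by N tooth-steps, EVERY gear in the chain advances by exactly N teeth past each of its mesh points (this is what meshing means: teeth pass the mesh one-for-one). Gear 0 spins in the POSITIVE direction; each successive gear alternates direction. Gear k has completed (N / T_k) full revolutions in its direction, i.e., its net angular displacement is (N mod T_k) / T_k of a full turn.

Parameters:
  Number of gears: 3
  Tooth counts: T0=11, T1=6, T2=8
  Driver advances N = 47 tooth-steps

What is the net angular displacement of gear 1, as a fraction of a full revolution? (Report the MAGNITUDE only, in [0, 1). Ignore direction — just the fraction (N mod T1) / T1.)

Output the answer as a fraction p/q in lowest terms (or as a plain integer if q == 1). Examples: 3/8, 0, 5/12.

Chain of 3 gears, tooth counts: [11, 6, 8]
  gear 0: T0=11, direction=positive, advance = 47 mod 11 = 3 teeth = 3/11 turn
  gear 1: T1=6, direction=negative, advance = 47 mod 6 = 5 teeth = 5/6 turn
  gear 2: T2=8, direction=positive, advance = 47 mod 8 = 7 teeth = 7/8 turn
Gear 1: 47 mod 6 = 5
Fraction = 5 / 6 = 5/6 (gcd(5,6)=1) = 5/6

Answer: 5/6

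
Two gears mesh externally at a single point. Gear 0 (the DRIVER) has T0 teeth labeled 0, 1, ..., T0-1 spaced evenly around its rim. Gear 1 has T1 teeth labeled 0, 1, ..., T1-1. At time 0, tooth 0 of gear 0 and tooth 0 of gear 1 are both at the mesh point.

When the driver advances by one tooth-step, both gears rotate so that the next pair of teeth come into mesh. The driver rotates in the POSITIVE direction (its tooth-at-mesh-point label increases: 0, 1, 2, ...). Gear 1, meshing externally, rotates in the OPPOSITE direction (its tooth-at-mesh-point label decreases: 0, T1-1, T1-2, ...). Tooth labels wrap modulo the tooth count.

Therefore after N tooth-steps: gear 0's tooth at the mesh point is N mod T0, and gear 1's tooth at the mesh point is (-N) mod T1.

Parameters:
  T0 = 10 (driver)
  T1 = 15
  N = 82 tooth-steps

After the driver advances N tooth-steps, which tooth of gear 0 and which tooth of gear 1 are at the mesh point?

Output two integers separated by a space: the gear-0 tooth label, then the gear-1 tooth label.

Gear 0 (driver, T0=10): tooth at mesh = N mod T0
  82 = 8 * 10 + 2, so 82 mod 10 = 2
  gear 0 tooth = 2
Gear 1 (driven, T1=15): tooth at mesh = (-N) mod T1
  82 = 5 * 15 + 7, so 82 mod 15 = 7
  (-82) mod 15 = (-7) mod 15 = 15 - 7 = 8
Mesh after 82 steps: gear-0 tooth 2 meets gear-1 tooth 8

Answer: 2 8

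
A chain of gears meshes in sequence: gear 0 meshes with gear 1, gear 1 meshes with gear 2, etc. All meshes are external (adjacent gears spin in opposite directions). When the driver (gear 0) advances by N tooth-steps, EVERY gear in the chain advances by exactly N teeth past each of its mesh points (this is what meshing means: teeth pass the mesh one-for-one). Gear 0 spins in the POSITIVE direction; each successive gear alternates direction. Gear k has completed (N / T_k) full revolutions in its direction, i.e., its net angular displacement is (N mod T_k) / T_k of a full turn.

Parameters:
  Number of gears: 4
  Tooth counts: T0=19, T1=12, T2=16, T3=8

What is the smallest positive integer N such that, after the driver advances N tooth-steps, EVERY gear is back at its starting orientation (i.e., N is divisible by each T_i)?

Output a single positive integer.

Answer: 912

Derivation:
Gear k returns to start when N is a multiple of T_k.
All gears at start simultaneously when N is a common multiple of [19, 12, 16, 8]; the smallest such N is lcm(19, 12, 16, 8).
Start: lcm = T0 = 19
Fold in T1=12: gcd(19, 12) = 1; lcm(19, 12) = 19 * 12 / 1 = 228 / 1 = 228
Fold in T2=16: gcd(228, 16) = 4; lcm(228, 16) = 228 * 16 / 4 = 3648 / 4 = 912
Fold in T3=8: gcd(912, 8) = 8; lcm(912, 8) = 912 * 8 / 8 = 7296 / 8 = 912
Full cycle length = 912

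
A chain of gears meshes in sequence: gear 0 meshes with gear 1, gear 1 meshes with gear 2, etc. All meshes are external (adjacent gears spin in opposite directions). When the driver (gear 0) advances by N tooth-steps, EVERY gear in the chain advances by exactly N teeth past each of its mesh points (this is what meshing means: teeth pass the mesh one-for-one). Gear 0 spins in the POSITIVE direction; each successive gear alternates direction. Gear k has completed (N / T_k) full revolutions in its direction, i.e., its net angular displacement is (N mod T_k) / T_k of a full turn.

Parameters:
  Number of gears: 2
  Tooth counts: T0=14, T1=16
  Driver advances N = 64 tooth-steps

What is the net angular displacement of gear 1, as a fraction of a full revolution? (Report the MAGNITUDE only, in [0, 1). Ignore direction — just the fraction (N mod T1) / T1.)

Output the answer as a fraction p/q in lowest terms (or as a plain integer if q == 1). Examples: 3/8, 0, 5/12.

Chain of 2 gears, tooth counts: [14, 16]
  gear 0: T0=14, direction=positive, advance = 64 mod 14 = 8 teeth = 8/14 turn
  gear 1: T1=16, direction=negative, advance = 64 mod 16 = 0 teeth = 0/16 turn
Gear 1: 64 mod 16 = 0
Fraction = 0 / 16 = 0/1 (gcd(0,16)=16) = 0

Answer: 0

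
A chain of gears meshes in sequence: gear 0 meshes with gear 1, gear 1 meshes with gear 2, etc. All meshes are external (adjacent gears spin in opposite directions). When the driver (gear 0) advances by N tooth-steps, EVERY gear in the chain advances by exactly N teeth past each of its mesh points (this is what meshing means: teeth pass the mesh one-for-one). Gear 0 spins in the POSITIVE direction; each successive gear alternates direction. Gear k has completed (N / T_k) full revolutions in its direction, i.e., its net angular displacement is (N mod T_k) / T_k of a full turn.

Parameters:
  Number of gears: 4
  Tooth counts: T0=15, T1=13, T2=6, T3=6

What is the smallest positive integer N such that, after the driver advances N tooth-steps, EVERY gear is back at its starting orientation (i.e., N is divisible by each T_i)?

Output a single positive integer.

Answer: 390

Derivation:
Gear k returns to start when N is a multiple of T_k.
All gears at start simultaneously when N is a common multiple of [15, 13, 6, 6]; the smallest such N is lcm(15, 13, 6, 6).
Start: lcm = T0 = 15
Fold in T1=13: gcd(15, 13) = 1; lcm(15, 13) = 15 * 13 / 1 = 195 / 1 = 195
Fold in T2=6: gcd(195, 6) = 3; lcm(195, 6) = 195 * 6 / 3 = 1170 / 3 = 390
Fold in T3=6: gcd(390, 6) = 6; lcm(390, 6) = 390 * 6 / 6 = 2340 / 6 = 390
Full cycle length = 390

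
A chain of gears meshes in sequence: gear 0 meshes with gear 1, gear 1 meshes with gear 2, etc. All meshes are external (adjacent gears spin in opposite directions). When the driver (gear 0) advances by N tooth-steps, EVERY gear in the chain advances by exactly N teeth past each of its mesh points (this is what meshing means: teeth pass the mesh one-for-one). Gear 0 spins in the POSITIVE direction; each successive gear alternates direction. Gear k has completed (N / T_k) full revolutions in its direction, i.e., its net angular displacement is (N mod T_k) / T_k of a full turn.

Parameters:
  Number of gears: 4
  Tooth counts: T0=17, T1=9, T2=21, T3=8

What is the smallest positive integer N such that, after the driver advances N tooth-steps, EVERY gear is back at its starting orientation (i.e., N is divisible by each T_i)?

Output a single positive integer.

Answer: 8568

Derivation:
Gear k returns to start when N is a multiple of T_k.
All gears at start simultaneously when N is a common multiple of [17, 9, 21, 8]; the smallest such N is lcm(17, 9, 21, 8).
Start: lcm = T0 = 17
Fold in T1=9: gcd(17, 9) = 1; lcm(17, 9) = 17 * 9 / 1 = 153 / 1 = 153
Fold in T2=21: gcd(153, 21) = 3; lcm(153, 21) = 153 * 21 / 3 = 3213 / 3 = 1071
Fold in T3=8: gcd(1071, 8) = 1; lcm(1071, 8) = 1071 * 8 / 1 = 8568 / 1 = 8568
Full cycle length = 8568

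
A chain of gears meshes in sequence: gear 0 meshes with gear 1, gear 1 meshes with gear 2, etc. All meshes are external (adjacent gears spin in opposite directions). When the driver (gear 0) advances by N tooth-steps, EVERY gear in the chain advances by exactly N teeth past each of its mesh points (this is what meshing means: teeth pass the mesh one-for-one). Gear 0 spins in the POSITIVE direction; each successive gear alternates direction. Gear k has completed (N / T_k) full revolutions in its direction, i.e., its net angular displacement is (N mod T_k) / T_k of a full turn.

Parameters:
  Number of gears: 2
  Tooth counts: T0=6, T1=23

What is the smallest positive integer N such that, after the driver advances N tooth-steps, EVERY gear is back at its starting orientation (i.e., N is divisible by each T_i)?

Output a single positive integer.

Gear k returns to start when N is a multiple of T_k.
All gears at start simultaneously when N is a common multiple of [6, 23]; the smallest such N is lcm(6, 23).
Start: lcm = T0 = 6
Fold in T1=23: gcd(6, 23) = 1; lcm(6, 23) = 6 * 23 / 1 = 138 / 1 = 138
Full cycle length = 138

Answer: 138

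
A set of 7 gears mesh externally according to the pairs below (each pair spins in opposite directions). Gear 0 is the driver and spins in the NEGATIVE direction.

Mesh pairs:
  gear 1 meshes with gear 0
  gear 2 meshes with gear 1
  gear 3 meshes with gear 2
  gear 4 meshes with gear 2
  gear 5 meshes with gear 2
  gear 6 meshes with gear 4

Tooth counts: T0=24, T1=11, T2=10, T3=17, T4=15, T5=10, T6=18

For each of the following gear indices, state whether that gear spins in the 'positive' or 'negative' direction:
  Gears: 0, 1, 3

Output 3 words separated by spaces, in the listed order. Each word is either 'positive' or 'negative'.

Gear 0 (driver): negative (depth 0)
  gear 1: meshes with gear 0 -> depth 1 -> positive (opposite of gear 0)
  gear 2: meshes with gear 1 -> depth 2 -> negative (opposite of gear 1)
  gear 3: meshes with gear 2 -> depth 3 -> positive (opposite of gear 2)
  gear 4: meshes with gear 2 -> depth 3 -> positive (opposite of gear 2)
  gear 5: meshes with gear 2 -> depth 3 -> positive (opposite of gear 2)
  gear 6: meshes with gear 4 -> depth 4 -> negative (opposite of gear 4)
Queried indices 0, 1, 3 -> negative, positive, positive

Answer: negative positive positive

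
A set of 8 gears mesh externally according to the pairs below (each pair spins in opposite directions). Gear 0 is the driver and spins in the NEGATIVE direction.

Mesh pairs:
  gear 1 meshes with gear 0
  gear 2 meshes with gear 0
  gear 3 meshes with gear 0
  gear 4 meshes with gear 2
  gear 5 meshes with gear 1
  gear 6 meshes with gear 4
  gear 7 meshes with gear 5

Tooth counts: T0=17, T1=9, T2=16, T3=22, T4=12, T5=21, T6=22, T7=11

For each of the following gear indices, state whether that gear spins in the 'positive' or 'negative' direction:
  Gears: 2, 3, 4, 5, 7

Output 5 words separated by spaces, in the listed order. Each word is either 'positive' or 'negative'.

Answer: positive positive negative negative positive

Derivation:
Gear 0 (driver): negative (depth 0)
  gear 1: meshes with gear 0 -> depth 1 -> positive (opposite of gear 0)
  gear 2: meshes with gear 0 -> depth 1 -> positive (opposite of gear 0)
  gear 3: meshes with gear 0 -> depth 1 -> positive (opposite of gear 0)
  gear 4: meshes with gear 2 -> depth 2 -> negative (opposite of gear 2)
  gear 5: meshes with gear 1 -> depth 2 -> negative (opposite of gear 1)
  gear 6: meshes with gear 4 -> depth 3 -> positive (opposite of gear 4)
  gear 7: meshes with gear 5 -> depth 3 -> positive (opposite of gear 5)
Queried indices 2, 3, 4, 5, 7 -> positive, positive, negative, negative, positive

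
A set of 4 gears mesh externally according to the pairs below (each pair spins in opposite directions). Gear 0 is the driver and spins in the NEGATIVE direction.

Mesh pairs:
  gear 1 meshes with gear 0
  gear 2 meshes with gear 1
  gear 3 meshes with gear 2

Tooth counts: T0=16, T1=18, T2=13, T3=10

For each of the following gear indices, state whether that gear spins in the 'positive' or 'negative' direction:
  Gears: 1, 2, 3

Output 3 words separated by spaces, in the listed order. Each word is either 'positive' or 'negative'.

Answer: positive negative positive

Derivation:
Gear 0 (driver): negative (depth 0)
  gear 1: meshes with gear 0 -> depth 1 -> positive (opposite of gear 0)
  gear 2: meshes with gear 1 -> depth 2 -> negative (opposite of gear 1)
  gear 3: meshes with gear 2 -> depth 3 -> positive (opposite of gear 2)
Queried indices 1, 2, 3 -> positive, negative, positive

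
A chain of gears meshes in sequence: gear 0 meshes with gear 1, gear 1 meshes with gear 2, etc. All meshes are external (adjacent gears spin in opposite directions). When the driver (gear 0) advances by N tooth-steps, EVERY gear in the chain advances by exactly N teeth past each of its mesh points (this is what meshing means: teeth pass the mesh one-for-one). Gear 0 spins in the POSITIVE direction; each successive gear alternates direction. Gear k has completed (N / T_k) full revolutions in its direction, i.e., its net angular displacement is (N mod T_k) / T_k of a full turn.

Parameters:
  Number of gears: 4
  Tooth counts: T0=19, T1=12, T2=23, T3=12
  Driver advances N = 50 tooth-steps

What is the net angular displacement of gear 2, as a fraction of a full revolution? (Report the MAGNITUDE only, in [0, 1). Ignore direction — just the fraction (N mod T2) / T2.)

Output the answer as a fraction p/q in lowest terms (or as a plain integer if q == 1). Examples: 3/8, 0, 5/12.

Chain of 4 gears, tooth counts: [19, 12, 23, 12]
  gear 0: T0=19, direction=positive, advance = 50 mod 19 = 12 teeth = 12/19 turn
  gear 1: T1=12, direction=negative, advance = 50 mod 12 = 2 teeth = 2/12 turn
  gear 2: T2=23, direction=positive, advance = 50 mod 23 = 4 teeth = 4/23 turn
  gear 3: T3=12, direction=negative, advance = 50 mod 12 = 2 teeth = 2/12 turn
Gear 2: 50 mod 23 = 4
Fraction = 4 / 23 = 4/23 (gcd(4,23)=1) = 4/23

Answer: 4/23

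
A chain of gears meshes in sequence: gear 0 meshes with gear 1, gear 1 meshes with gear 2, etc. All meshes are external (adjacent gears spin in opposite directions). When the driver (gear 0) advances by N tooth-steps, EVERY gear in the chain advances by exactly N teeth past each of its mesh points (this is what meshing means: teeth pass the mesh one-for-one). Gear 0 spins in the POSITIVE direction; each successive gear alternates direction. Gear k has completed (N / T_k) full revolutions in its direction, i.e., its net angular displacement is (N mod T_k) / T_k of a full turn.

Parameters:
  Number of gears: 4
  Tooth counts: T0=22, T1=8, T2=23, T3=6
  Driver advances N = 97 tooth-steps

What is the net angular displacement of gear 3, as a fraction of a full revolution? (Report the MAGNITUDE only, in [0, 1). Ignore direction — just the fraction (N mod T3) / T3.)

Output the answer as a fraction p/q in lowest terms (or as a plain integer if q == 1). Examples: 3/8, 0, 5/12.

Chain of 4 gears, tooth counts: [22, 8, 23, 6]
  gear 0: T0=22, direction=positive, advance = 97 mod 22 = 9 teeth = 9/22 turn
  gear 1: T1=8, direction=negative, advance = 97 mod 8 = 1 teeth = 1/8 turn
  gear 2: T2=23, direction=positive, advance = 97 mod 23 = 5 teeth = 5/23 turn
  gear 3: T3=6, direction=negative, advance = 97 mod 6 = 1 teeth = 1/6 turn
Gear 3: 97 mod 6 = 1
Fraction = 1 / 6 = 1/6 (gcd(1,6)=1) = 1/6

Answer: 1/6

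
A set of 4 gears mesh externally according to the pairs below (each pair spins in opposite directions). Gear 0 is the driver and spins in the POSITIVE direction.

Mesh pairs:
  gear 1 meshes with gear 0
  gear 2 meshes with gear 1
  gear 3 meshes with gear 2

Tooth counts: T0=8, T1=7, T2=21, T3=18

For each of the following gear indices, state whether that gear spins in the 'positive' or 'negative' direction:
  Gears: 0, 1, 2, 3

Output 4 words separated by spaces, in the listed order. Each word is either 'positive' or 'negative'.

Gear 0 (driver): positive (depth 0)
  gear 1: meshes with gear 0 -> depth 1 -> negative (opposite of gear 0)
  gear 2: meshes with gear 1 -> depth 2 -> positive (opposite of gear 1)
  gear 3: meshes with gear 2 -> depth 3 -> negative (opposite of gear 2)
Queried indices 0, 1, 2, 3 -> positive, negative, positive, negative

Answer: positive negative positive negative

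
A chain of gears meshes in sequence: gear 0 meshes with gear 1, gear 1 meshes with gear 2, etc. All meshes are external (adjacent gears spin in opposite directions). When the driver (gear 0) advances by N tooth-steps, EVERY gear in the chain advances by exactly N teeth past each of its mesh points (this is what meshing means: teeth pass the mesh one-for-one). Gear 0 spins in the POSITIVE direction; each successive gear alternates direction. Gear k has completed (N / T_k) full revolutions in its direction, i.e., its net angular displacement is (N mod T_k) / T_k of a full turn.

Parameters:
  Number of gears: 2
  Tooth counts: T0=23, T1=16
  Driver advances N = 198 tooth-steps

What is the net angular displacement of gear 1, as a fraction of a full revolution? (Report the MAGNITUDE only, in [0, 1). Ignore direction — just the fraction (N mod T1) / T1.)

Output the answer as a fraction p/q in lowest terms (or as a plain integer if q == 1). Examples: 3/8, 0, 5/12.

Answer: 3/8

Derivation:
Chain of 2 gears, tooth counts: [23, 16]
  gear 0: T0=23, direction=positive, advance = 198 mod 23 = 14 teeth = 14/23 turn
  gear 1: T1=16, direction=negative, advance = 198 mod 16 = 6 teeth = 6/16 turn
Gear 1: 198 mod 16 = 6
Fraction = 6 / 16 = 3/8 (gcd(6,16)=2) = 3/8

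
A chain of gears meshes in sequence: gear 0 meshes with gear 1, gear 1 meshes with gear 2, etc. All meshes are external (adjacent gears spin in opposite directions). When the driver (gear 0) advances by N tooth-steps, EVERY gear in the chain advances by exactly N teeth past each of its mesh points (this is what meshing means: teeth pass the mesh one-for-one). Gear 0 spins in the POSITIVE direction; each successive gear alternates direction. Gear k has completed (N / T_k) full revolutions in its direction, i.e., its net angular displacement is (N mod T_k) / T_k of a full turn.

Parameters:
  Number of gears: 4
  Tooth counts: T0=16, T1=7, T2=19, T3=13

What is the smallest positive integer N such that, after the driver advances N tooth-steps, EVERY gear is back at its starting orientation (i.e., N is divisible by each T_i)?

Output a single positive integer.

Gear k returns to start when N is a multiple of T_k.
All gears at start simultaneously when N is a common multiple of [16, 7, 19, 13]; the smallest such N is lcm(16, 7, 19, 13).
Start: lcm = T0 = 16
Fold in T1=7: gcd(16, 7) = 1; lcm(16, 7) = 16 * 7 / 1 = 112 / 1 = 112
Fold in T2=19: gcd(112, 19) = 1; lcm(112, 19) = 112 * 19 / 1 = 2128 / 1 = 2128
Fold in T3=13: gcd(2128, 13) = 1; lcm(2128, 13) = 2128 * 13 / 1 = 27664 / 1 = 27664
Full cycle length = 27664

Answer: 27664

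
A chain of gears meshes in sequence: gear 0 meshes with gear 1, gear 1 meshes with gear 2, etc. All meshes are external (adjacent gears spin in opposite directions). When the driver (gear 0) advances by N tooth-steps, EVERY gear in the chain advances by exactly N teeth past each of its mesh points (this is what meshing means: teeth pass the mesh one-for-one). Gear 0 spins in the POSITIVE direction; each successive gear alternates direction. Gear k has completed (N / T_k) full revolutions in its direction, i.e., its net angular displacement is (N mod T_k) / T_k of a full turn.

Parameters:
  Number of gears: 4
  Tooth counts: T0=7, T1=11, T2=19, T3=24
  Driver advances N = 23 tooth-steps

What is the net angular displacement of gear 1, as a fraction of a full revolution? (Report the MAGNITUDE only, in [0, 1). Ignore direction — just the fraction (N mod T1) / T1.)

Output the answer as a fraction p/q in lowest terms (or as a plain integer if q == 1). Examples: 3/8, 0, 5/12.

Answer: 1/11

Derivation:
Chain of 4 gears, tooth counts: [7, 11, 19, 24]
  gear 0: T0=7, direction=positive, advance = 23 mod 7 = 2 teeth = 2/7 turn
  gear 1: T1=11, direction=negative, advance = 23 mod 11 = 1 teeth = 1/11 turn
  gear 2: T2=19, direction=positive, advance = 23 mod 19 = 4 teeth = 4/19 turn
  gear 3: T3=24, direction=negative, advance = 23 mod 24 = 23 teeth = 23/24 turn
Gear 1: 23 mod 11 = 1
Fraction = 1 / 11 = 1/11 (gcd(1,11)=1) = 1/11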